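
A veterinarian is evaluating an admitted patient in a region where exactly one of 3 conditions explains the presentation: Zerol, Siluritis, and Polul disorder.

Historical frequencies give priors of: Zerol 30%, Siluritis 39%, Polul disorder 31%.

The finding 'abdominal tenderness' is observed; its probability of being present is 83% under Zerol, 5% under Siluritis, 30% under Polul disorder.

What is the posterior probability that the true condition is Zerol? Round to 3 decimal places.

0.689

By Bayes' rule, the unnormalized weight for each hypothesis is prior × likelihood:
  Zerol: 0.30 × 0.83 = 0.249
  Siluritis: 0.39 × 0.05 = 0.0195
  Polul disorder: 0.31 × 0.30 = 0.093
Marginal likelihood of the evidence = 0.3615.
P(Zerol | evidence) = 0.249 / 0.3615 ≈ 0.689.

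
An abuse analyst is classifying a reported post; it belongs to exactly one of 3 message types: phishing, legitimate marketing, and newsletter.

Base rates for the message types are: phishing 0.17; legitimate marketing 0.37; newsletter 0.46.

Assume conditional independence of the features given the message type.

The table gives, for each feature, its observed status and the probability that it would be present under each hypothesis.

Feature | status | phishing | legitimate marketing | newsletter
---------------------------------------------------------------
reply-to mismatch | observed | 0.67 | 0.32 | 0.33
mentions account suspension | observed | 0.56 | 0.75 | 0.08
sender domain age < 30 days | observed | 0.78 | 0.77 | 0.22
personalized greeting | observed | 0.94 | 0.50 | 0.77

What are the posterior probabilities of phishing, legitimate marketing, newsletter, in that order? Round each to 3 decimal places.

0.563, 0.412, 0.025

For each hypothesis, the unnormalized posterior weight is prior × product of the feature likelihoods:
  phishing: 0.17 × 0.67 × 0.56 × 0.78 × 0.94 = 0.046766
  legitimate marketing: 0.37 × 0.32 × 0.75 × 0.77 × 0.50 = 0.034188
  newsletter: 0.46 × 0.33 × 0.08 × 0.22 × 0.77 = 0.0020572
Normalizing constant Z = 0.046766 + 0.034188 + 0.0020572 = 0.083012.
P(phishing | evidence) = 0.046766 / 0.083012 ≈ 0.563
P(legitimate marketing | evidence) = 0.034188 / 0.083012 ≈ 0.412
P(newsletter | evidence) = 0.0020572 / 0.083012 ≈ 0.025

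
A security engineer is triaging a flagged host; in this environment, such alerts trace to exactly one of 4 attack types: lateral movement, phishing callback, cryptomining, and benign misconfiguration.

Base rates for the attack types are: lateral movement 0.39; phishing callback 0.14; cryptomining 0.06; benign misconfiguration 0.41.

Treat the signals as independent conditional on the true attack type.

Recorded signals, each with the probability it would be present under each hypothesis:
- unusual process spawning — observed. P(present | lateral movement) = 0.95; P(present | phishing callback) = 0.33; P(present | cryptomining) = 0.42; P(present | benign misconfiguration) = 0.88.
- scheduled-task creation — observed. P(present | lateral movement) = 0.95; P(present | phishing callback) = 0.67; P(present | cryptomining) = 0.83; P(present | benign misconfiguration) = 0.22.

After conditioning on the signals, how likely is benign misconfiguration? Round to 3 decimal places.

0.164

For each hypothesis, the unnormalized posterior weight is prior × product of the signal likelihoods:
  lateral movement: 0.39 × 0.95 × 0.95 = 0.35197
  phishing callback: 0.14 × 0.33 × 0.67 = 0.030954
  cryptomining: 0.06 × 0.42 × 0.83 = 0.020916
  benign misconfiguration: 0.41 × 0.88 × 0.22 = 0.079376
Marginal likelihood of the evidence = 0.48322.
P(benign misconfiguration | evidence) = 0.079376 / 0.48322 ≈ 0.164.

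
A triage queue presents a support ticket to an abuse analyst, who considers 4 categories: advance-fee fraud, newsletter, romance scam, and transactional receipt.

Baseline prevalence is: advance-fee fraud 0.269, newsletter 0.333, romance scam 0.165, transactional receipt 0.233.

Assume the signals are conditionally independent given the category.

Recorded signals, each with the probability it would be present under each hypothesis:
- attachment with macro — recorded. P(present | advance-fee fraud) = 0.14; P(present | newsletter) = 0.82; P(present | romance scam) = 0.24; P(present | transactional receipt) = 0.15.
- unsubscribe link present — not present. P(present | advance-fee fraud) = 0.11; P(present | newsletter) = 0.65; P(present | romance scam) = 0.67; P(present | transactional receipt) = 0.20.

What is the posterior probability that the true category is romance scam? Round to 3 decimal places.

0.077

By Bayes' rule with conditional independence, the unnormalized weight for each hypothesis is prior × ∏ likelihoods (using 1 − P(present | H) for each absent signal):
  advance-fee fraud: 0.269 × 0.14 × (1 − 0.11) = 0.033517
  newsletter: 0.333 × 0.82 × (1 − 0.65) = 0.095571
  romance scam: 0.165 × 0.24 × (1 − 0.67) = 0.013068
  transactional receipt: 0.233 × 0.15 × (1 − 0.20) = 0.02796
Marginal likelihood of the evidence = 0.17012.
P(romance scam | evidence) = 0.013068 / 0.17012 ≈ 0.077.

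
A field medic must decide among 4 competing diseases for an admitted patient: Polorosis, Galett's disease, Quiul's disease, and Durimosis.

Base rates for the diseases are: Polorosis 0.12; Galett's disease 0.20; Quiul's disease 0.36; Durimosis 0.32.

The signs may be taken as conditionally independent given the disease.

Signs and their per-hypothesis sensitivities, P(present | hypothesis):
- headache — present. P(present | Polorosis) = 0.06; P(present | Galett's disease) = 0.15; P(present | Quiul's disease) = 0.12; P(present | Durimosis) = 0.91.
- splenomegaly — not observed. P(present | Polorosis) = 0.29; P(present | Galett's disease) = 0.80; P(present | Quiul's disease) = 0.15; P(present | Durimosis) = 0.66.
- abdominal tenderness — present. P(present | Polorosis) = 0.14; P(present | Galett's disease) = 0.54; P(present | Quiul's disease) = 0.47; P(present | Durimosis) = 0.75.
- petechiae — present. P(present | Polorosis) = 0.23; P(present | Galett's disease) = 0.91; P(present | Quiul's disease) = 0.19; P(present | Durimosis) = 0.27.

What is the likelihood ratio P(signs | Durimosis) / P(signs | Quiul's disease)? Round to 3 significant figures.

The Bayes factor is the ratio of the joint likelihoods of the sign pattern under the two hypotheses (using 1 − P(present | H) for each absent sign).
  Durimosis: 0.91 × (1 − 0.66) × 0.75 × 0.27 = 0.062654
  Quiul's disease: 0.12 × (1 − 0.15) × 0.47 × 0.19 = 0.0091086
Bayes factor = 0.062654 / 0.0091086 ≈ 6.88

6.88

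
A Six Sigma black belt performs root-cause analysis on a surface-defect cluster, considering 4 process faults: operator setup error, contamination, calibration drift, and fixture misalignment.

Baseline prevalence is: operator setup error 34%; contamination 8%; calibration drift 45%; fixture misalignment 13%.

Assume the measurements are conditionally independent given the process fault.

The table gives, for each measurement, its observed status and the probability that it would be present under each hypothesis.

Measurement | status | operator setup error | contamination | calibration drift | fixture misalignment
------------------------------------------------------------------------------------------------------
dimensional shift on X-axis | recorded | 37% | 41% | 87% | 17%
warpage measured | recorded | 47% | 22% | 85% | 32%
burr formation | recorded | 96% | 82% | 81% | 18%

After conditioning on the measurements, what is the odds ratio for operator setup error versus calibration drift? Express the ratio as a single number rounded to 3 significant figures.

0.211

Unnormalized posterior weight (prior times the measurement likelihoods) for each of the two hypotheses:
  operator setup error: 0.34 × 0.37 × 0.47 × 0.96 = 0.056761
  calibration drift: 0.45 × 0.87 × 0.85 × 0.81 = 0.26955
Posterior odds = 0.056761 / 0.26955 ≈ 0.211.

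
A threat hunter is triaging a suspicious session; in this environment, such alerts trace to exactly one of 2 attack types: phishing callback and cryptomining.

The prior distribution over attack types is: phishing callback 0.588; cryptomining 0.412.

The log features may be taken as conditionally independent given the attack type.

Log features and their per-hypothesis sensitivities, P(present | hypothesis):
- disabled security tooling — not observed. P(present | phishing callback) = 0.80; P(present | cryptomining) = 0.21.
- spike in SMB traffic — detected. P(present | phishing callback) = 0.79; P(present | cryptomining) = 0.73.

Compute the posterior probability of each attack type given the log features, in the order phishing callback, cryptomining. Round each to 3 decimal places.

0.281, 0.719

Multiply each prior by the joint likelihood of the log feature pattern (using 1 − P(present | H) for each absent log feature):
  phishing callback: 0.588 × (1 − 0.80) × 0.79 = 0.092904
  cryptomining: 0.412 × (1 − 0.21) × 0.73 = 0.2376
The unnormalized weights sum to 0.3305.
P(phishing callback | evidence) = 0.092904 / 0.3305 ≈ 0.281
P(cryptomining | evidence) = 0.2376 / 0.3305 ≈ 0.719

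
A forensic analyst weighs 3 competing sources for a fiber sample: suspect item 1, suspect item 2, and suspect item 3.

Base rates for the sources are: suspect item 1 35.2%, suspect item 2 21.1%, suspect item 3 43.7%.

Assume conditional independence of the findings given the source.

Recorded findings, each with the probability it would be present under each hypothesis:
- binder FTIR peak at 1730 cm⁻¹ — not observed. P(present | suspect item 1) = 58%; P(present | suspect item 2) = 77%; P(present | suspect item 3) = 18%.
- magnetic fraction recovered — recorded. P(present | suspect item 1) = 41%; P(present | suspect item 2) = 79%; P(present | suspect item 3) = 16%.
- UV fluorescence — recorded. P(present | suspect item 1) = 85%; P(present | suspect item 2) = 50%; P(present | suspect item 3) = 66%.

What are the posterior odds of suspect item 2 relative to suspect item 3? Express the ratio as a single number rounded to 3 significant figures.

Unnormalized posterior weight (prior times the finding likelihoods) for each of the two hypotheses (using 1 − P(present | H) for each absent finding):
  suspect item 2: 0.211 × (1 − 0.77) × 0.79 × 0.50 = 0.019169
  suspect item 3: 0.437 × (1 − 0.18) × 0.16 × 0.66 = 0.037841
Odds(suspect item 2 : suspect item 3) = 0.019169 / 0.037841 ≈ 0.507.

0.507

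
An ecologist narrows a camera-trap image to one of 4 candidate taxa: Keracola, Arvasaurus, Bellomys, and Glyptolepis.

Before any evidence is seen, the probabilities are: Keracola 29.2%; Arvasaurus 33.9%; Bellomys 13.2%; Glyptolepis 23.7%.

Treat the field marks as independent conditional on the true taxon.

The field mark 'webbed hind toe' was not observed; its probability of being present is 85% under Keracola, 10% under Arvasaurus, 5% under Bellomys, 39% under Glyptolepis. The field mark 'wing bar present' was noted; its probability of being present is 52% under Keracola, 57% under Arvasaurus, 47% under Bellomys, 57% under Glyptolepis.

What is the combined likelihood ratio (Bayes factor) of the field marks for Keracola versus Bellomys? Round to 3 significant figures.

0.175

The Bayes factor is the ratio of the joint likelihoods of the field mark pattern under the two hypotheses (using 1 − P(present | H) for each absent field mark).
  Keracola: (1 − 0.85) × 0.52 = 0.078
  Bellomys: (1 − 0.05) × 0.47 = 0.4465
Bayes factor = 0.078 / 0.4465 ≈ 0.175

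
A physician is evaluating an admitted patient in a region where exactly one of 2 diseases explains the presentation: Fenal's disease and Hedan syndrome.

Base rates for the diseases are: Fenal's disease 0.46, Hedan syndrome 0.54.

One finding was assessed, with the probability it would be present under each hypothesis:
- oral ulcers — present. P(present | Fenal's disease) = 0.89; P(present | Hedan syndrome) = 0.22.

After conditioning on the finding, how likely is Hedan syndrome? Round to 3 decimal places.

0.225

By Bayes' rule, the unnormalized weight for each hypothesis is prior × likelihood:
  Fenal's disease: 0.46 × 0.89 = 0.4094
  Hedan syndrome: 0.54 × 0.22 = 0.1188
The unnormalized weights sum to 0.5282.
P(Hedan syndrome | evidence) = 0.1188 / 0.5282 ≈ 0.225.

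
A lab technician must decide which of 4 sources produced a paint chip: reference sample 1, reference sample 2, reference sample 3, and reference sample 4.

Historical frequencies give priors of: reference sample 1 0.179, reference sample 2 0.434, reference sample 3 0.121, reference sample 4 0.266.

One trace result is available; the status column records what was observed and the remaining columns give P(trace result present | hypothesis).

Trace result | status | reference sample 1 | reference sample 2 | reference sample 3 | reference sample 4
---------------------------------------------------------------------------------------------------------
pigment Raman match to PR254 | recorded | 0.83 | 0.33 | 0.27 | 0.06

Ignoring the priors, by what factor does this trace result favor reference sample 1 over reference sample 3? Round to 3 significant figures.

Likelihood of this trace result under each hypothesis:
  reference sample 1: 0.83
  reference sample 3: 0.27
Bayes factor = 0.83 / 0.27 ≈ 3.07

3.07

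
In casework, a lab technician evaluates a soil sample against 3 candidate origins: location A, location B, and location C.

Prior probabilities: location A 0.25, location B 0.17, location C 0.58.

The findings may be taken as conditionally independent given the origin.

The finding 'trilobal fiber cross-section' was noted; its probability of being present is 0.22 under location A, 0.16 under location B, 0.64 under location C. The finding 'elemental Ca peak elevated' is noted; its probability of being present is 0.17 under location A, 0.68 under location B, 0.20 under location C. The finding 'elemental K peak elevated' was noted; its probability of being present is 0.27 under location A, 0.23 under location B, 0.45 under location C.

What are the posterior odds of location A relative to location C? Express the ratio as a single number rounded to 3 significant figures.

The normalizing constant cancels in an odds ratio, so compute prior × likelihood for the two hypotheses only:
  location A: 0.25 × 0.22 × 0.17 × 0.27 = 0.0025245
  location C: 0.58 × 0.64 × 0.20 × 0.45 = 0.033408
Posterior odds = 0.0025245 / 0.033408 ≈ 0.0756.

0.0756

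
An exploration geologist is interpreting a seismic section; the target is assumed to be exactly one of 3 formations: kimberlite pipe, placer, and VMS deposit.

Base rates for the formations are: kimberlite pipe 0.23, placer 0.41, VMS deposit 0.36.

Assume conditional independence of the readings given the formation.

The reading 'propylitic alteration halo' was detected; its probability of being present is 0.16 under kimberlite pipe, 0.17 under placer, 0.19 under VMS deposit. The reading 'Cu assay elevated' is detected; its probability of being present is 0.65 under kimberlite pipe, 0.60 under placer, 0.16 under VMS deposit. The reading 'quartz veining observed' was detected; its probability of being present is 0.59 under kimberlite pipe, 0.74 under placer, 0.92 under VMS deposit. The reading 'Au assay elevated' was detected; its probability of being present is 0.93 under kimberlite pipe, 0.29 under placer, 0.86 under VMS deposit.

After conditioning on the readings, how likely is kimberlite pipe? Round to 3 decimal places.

0.427

Multiply each prior by the joint likelihood of the reading pattern:
  kimberlite pipe: 0.23 × 0.16 × 0.65 × 0.59 × 0.93 = 0.013125
  placer: 0.41 × 0.17 × 0.60 × 0.74 × 0.29 = 0.0089746
  VMS deposit: 0.36 × 0.19 × 0.16 × 0.92 × 0.86 = 0.0086589
Normalizing constant Z = 0.013125 + 0.0089746 + 0.0086589 = 0.030758.
P(kimberlite pipe | evidence) = 0.013125 / 0.030758 ≈ 0.427.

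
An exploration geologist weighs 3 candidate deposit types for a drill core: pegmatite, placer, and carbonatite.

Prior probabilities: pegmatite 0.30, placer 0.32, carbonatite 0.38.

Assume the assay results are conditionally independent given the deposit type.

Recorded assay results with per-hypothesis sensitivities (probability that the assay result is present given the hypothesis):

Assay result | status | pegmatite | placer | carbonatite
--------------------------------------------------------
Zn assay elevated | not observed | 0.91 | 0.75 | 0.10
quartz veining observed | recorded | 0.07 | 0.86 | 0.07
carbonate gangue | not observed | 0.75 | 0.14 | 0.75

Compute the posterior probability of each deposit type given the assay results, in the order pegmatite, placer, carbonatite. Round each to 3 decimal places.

0.007, 0.902, 0.091

For each hypothesis, the unnormalized posterior weight is prior × product of the assay result likelihoods (using 1 − P(present | H) for each absent assay result):
  pegmatite: 0.30 × (1 − 0.91) × 0.07 × (1 − 0.75) = 0.0004725
  placer: 0.32 × (1 − 0.75) × 0.86 × (1 − 0.14) = 0.059168
  carbonatite: 0.38 × (1 − 0.10) × 0.07 × (1 − 0.75) = 0.005985
Normalizing constant Z = 0.0004725 + 0.059168 + 0.005985 = 0.065626.
P(pegmatite | evidence) = 0.0004725 / 0.065626 ≈ 0.007
P(placer | evidence) = 0.059168 / 0.065626 ≈ 0.902
P(carbonatite | evidence) = 0.005985 / 0.065626 ≈ 0.091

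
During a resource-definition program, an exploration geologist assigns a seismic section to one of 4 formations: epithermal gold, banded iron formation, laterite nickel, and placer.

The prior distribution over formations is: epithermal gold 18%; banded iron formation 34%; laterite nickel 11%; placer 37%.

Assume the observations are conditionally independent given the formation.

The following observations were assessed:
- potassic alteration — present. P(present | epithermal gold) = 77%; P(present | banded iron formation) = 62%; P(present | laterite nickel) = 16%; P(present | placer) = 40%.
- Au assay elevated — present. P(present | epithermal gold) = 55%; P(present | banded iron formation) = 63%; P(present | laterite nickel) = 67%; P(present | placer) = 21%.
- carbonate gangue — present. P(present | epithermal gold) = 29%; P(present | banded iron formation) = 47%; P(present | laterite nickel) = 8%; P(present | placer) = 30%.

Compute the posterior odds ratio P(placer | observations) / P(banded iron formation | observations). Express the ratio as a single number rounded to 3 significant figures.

0.149

Unnormalized posterior weight (prior times the observation likelihoods) for each of the two hypotheses:
  placer: 0.37 × 0.40 × 0.21 × 0.30 = 0.009324
  banded iron formation: 0.34 × 0.62 × 0.63 × 0.47 = 0.062418
Odds(placer : banded iron formation) = 0.009324 / 0.062418 ≈ 0.149.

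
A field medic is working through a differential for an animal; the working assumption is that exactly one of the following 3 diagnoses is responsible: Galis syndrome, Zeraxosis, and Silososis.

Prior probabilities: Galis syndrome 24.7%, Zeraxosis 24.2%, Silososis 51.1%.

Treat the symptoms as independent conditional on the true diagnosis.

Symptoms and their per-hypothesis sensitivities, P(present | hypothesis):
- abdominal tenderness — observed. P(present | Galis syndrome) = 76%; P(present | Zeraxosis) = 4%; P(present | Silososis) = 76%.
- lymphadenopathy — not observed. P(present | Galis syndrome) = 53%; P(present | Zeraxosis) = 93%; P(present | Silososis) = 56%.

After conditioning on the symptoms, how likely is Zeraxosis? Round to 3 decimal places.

Multiply each prior by the joint likelihood of the symptom pattern (using 1 − P(present | H) for each absent symptom):
  Galis syndrome: 0.247 × 0.76 × (1 − 0.53) = 0.088228
  Zeraxosis: 0.242 × 0.04 × (1 − 0.93) = 0.0006776
  Silososis: 0.511 × 0.76 × (1 − 0.56) = 0.17088
Marginal likelihood of the evidence = 0.25978.
P(Zeraxosis | evidence) = 0.0006776 / 0.25978 ≈ 0.003.

0.003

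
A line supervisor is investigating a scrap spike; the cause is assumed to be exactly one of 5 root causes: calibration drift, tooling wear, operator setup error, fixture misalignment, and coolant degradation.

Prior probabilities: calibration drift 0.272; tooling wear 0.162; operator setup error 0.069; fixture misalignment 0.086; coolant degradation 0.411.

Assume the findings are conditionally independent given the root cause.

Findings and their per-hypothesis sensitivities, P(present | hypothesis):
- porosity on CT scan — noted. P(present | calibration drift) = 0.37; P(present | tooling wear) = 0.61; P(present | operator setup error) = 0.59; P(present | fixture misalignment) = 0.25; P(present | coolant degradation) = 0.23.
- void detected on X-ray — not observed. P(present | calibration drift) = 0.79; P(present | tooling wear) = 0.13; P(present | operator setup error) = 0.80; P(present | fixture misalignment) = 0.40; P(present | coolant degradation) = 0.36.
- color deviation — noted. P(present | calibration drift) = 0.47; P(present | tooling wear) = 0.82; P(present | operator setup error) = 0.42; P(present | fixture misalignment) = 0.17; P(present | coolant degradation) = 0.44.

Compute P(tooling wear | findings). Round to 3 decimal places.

0.626

By Bayes' rule with conditional independence, the unnormalized weight for each hypothesis is prior × ∏ likelihoods (using 1 − P(present | H) for each absent finding):
  calibration drift: 0.272 × 0.37 × (1 − 0.79) × 0.47 = 0.0099332
  tooling wear: 0.162 × 0.61 × (1 − 0.13) × 0.82 = 0.070498
  operator setup error: 0.069 × 0.59 × (1 − 0.80) × 0.42 = 0.0034196
  fixture misalignment: 0.086 × 0.25 × (1 − 0.40) × 0.17 = 0.002193
  coolant degradation: 0.411 × 0.23 × (1 − 0.36) × 0.44 = 0.02662
Marginal likelihood of the evidence = 0.11266.
P(tooling wear | evidence) = 0.070498 / 0.11266 ≈ 0.626.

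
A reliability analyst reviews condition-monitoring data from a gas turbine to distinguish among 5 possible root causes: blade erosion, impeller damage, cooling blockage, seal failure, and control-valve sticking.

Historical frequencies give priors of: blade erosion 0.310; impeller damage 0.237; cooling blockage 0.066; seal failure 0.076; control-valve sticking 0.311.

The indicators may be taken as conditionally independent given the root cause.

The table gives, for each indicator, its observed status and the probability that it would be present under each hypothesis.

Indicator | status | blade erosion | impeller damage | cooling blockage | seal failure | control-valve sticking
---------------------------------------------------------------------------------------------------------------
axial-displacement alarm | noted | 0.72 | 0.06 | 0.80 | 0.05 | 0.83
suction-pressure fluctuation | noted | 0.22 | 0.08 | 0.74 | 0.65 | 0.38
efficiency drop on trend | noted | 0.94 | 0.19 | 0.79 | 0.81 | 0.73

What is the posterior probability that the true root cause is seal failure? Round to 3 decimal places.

Multiply each prior by the joint likelihood of the indicator pattern:
  blade erosion: 0.310 × 0.72 × 0.22 × 0.94 = 0.046158
  impeller damage: 0.237 × 0.06 × 0.08 × 0.19 = 0.00021614
  cooling blockage: 0.066 × 0.80 × 0.74 × 0.79 = 0.030867
  seal failure: 0.076 × 0.05 × 0.65 × 0.81 = 0.0020007
  control-valve sticking: 0.311 × 0.83 × 0.38 × 0.73 = 0.071605
Marginal likelihood of the evidence = 0.15085.
P(seal failure | evidence) = 0.0020007 / 0.15085 ≈ 0.013.

0.013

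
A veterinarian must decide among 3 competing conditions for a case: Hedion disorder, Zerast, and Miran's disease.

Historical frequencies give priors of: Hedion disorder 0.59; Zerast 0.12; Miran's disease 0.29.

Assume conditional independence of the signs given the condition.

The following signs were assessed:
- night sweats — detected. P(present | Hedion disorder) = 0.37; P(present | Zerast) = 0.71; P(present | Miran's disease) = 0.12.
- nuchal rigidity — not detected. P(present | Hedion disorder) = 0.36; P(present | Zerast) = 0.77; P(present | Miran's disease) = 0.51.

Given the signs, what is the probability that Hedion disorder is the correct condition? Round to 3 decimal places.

By Bayes' rule with conditional independence, the unnormalized weight for each hypothesis is prior × ∏ likelihoods (using 1 − P(present | H) for each absent sign):
  Hedion disorder: 0.59 × 0.37 × (1 − 0.36) = 0.13971
  Zerast: 0.12 × 0.71 × (1 − 0.77) = 0.019596
  Miran's disease: 0.29 × 0.12 × (1 − 0.51) = 0.017052
Normalizing constant Z = 0.13971 + 0.019596 + 0.017052 = 0.17636.
P(Hedion disorder | evidence) = 0.13971 / 0.17636 ≈ 0.792.

0.792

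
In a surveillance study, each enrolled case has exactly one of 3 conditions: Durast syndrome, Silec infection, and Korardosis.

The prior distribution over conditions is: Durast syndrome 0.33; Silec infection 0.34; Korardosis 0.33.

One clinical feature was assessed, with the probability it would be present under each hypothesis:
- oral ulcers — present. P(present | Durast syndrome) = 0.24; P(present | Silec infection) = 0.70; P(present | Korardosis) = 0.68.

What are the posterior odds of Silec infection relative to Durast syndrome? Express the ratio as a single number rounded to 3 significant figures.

The normalizing constant cancels in an odds ratio, so compute prior × likelihood for the two hypotheses only:
  Silec infection: 0.34 × 0.70 = 0.238
  Durast syndrome: 0.33 × 0.24 = 0.0792
Posterior odds = 0.238 / 0.0792 ≈ 3.01.

3.01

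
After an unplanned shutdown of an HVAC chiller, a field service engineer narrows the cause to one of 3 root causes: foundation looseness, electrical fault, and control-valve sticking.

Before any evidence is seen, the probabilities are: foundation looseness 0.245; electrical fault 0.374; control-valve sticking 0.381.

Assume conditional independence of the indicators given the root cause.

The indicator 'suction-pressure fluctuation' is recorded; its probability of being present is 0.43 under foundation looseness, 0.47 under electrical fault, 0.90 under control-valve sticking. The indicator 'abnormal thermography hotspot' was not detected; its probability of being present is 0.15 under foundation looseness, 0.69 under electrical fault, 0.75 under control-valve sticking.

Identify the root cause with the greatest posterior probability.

Multiply each prior by the joint likelihood of the indicator pattern (using 1 − P(present | H) for each absent indicator):
  foundation looseness: 0.245 × 0.43 × (1 − 0.15) = 0.089548
  electrical fault: 0.374 × 0.47 × (1 − 0.69) = 0.054492
  control-valve sticking: 0.381 × 0.90 × (1 − 0.75) = 0.085725
The unnormalized weights sum to 0.22976.
P(foundation looseness | evidence) ≈ 0.089548 / 0.22976 ≈ 0.390
P(electrical fault | evidence) ≈ 0.054492 / 0.22976 ≈ 0.237
P(control-valve sticking | evidence) ≈ 0.085725 / 0.22976 ≈ 0.373
The largest is 0.390, so foundation looseness is most probable.

foundation looseness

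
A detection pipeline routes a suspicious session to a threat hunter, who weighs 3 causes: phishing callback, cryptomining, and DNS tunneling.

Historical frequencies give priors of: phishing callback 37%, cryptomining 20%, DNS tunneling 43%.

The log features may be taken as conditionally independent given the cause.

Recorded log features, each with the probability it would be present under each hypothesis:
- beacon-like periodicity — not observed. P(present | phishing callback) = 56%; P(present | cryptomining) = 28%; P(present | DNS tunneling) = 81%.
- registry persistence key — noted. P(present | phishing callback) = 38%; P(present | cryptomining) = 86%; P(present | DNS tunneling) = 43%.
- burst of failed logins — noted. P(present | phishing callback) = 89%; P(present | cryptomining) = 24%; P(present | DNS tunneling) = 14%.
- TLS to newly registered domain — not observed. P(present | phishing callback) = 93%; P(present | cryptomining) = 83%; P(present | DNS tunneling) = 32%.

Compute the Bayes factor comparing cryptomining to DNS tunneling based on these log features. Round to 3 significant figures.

3.25

The Bayes factor is the ratio of the joint likelihoods of the log feature pattern under the two hypotheses (using 1 − P(present | H) for each absent log feature).
  cryptomining: (1 − 0.28) × 0.86 × 0.24 × (1 − 0.83) = 0.025263
  DNS tunneling: (1 − 0.81) × 0.43 × 0.14 × (1 − 0.32) = 0.0077778
Bayes factor = 0.025263 / 0.0077778 ≈ 3.25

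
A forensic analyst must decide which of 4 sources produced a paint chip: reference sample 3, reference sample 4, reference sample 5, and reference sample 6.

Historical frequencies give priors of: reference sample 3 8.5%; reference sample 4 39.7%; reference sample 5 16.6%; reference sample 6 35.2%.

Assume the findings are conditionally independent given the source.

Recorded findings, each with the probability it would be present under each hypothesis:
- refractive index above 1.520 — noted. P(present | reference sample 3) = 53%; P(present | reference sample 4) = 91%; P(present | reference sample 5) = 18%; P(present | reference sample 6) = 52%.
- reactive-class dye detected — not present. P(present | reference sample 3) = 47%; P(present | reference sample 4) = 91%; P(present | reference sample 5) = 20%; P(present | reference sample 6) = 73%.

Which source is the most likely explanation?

By Bayes' rule with conditional independence, the unnormalized weight for each hypothesis is prior × ∏ likelihoods (using 1 − P(present | H) for each absent finding):
  reference sample 3: 0.085 × 0.53 × (1 − 0.47) = 0.023877
  reference sample 4: 0.397 × 0.91 × (1 − 0.91) = 0.032514
  reference sample 5: 0.166 × 0.18 × (1 − 0.20) = 0.023904
  reference sample 6: 0.352 × 0.52 × (1 − 0.73) = 0.049421
Marginal likelihood of the evidence = 0.12972.
P(reference sample 3 | evidence) ≈ 0.023877 / 0.12972 ≈ 0.184
P(reference sample 4 | evidence) ≈ 0.032514 / 0.12972 ≈ 0.251
P(reference sample 5 | evidence) ≈ 0.023904 / 0.12972 ≈ 0.184
P(reference sample 6 | evidence) ≈ 0.049421 / 0.12972 ≈ 0.381
The largest is 0.381, so reference sample 6 is most probable.

reference sample 6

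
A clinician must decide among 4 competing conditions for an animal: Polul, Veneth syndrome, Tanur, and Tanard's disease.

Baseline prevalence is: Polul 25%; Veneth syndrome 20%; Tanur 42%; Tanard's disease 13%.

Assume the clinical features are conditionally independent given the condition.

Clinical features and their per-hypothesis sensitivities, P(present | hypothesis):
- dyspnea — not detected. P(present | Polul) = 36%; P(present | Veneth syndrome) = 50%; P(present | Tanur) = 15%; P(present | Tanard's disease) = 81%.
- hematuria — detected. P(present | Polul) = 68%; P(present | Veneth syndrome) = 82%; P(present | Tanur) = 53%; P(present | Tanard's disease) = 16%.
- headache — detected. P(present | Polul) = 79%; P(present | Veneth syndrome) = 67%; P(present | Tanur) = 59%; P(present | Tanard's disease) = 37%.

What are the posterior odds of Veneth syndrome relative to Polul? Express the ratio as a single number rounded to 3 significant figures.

0.639

Unnormalized posterior weight (prior times the clinical feature likelihoods) for each of the two hypotheses (using 1 − P(present | H) for each absent clinical feature):
  Veneth syndrome: 0.20 × (1 − 0.50) × 0.82 × 0.67 = 0.05494
  Polul: 0.25 × (1 − 0.36) × 0.68 × 0.79 = 0.085952
Odds(Veneth syndrome : Polul) = 0.05494 / 0.085952 ≈ 0.639.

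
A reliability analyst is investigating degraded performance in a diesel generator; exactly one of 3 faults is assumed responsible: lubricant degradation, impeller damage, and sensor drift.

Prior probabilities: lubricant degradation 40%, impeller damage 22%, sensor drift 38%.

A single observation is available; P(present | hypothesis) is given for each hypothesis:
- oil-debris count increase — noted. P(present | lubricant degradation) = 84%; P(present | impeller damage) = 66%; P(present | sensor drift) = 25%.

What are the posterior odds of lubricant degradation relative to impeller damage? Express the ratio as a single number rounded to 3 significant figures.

Unnormalized posterior weight (prior times the observation likelihood) for each of the two hypotheses:
  lubricant degradation: 0.40 × 0.84 = 0.336
  impeller damage: 0.22 × 0.66 = 0.1452
Posterior odds = 0.336 / 0.1452 ≈ 2.31.

2.31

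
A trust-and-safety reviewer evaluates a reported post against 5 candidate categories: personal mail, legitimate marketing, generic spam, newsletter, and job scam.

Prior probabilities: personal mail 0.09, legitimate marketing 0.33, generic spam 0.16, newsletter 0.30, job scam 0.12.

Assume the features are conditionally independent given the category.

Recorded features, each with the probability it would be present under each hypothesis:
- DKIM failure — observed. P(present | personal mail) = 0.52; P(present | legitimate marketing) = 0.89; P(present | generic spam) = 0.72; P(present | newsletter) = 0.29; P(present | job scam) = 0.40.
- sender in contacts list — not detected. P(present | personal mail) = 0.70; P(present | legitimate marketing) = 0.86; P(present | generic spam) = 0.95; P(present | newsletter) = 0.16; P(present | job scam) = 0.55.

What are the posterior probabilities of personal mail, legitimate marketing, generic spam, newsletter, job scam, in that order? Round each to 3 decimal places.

By Bayes' rule with conditional independence, the unnormalized weight for each hypothesis is prior × ∏ likelihoods (using 1 − P(present | H) for each absent feature):
  personal mail: 0.09 × 0.52 × (1 − 0.70) = 0.01404
  legitimate marketing: 0.33 × 0.89 × (1 − 0.86) = 0.041118
  generic spam: 0.16 × 0.72 × (1 − 0.95) = 0.00576
  newsletter: 0.30 × 0.29 × (1 − 0.16) = 0.07308
  job scam: 0.12 × 0.40 × (1 − 0.55) = 0.0216
Marginal likelihood of the evidence = 0.1556.
P(personal mail | evidence) = 0.01404 / 0.1556 ≈ 0.090
P(legitimate marketing | evidence) = 0.041118 / 0.1556 ≈ 0.264
P(generic spam | evidence) = 0.00576 / 0.1556 ≈ 0.037
P(newsletter | evidence) = 0.07308 / 0.1556 ≈ 0.470
P(job scam | evidence) = 0.0216 / 0.1556 ≈ 0.139

0.090, 0.264, 0.037, 0.470, 0.139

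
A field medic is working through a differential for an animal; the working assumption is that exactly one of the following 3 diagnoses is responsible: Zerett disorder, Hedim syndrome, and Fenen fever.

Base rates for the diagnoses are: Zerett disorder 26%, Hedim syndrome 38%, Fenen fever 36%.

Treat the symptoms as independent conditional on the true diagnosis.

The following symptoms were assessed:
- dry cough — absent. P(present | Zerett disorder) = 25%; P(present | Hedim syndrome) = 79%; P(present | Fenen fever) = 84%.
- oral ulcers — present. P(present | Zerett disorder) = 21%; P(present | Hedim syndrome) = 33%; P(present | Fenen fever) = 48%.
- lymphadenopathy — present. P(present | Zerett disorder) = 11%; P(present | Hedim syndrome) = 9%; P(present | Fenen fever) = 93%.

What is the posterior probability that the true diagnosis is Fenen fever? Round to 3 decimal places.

For each hypothesis, the unnormalized posterior weight is prior × product of the symptom likelihoods (using 1 − P(present | H) for each absent symptom):
  Zerett disorder: 0.26 × (1 − 0.25) × 0.21 × 0.11 = 0.0045045
  Hedim syndrome: 0.38 × (1 − 0.79) × 0.33 × 0.09 = 0.0023701
  Fenen fever: 0.36 × (1 − 0.84) × 0.48 × 0.93 = 0.025713
Normalizing constant Z = 0.0045045 + 0.0023701 + 0.025713 = 0.032587.
P(Fenen fever | evidence) = 0.025713 / 0.032587 ≈ 0.789.

0.789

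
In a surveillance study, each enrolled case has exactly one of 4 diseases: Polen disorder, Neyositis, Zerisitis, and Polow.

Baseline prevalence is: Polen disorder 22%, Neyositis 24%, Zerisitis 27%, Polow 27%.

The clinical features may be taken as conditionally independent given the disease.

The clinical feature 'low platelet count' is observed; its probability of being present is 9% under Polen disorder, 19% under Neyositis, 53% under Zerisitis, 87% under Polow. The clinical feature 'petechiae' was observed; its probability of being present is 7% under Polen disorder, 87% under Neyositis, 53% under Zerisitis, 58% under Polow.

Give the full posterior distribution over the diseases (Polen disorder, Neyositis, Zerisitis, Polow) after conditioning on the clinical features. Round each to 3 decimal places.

0.005, 0.157, 0.300, 0.538

By Bayes' rule with conditional independence, the unnormalized weight for each hypothesis is prior × ∏ likelihoods:
  Polen disorder: 0.22 × 0.09 × 0.07 = 0.001386
  Neyositis: 0.24 × 0.19 × 0.87 = 0.039672
  Zerisitis: 0.27 × 0.53 × 0.53 = 0.075843
  Polow: 0.27 × 0.87 × 0.58 = 0.13624
Marginal likelihood of the evidence = 0.25314.
P(Polen disorder | evidence) = 0.001386 / 0.25314 ≈ 0.005
P(Neyositis | evidence) = 0.039672 / 0.25314 ≈ 0.157
P(Zerisitis | evidence) = 0.075843 / 0.25314 ≈ 0.300
P(Polow | evidence) = 0.13624 / 0.25314 ≈ 0.538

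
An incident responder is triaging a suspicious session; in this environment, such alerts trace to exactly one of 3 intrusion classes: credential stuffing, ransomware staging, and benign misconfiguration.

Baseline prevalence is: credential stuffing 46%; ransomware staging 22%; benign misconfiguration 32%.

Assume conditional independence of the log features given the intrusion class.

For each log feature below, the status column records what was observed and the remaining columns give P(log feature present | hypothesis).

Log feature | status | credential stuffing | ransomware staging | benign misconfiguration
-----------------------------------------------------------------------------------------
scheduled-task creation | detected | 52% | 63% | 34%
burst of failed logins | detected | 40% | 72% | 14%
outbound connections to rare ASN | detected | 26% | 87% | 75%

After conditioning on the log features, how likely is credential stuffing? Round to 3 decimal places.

0.202

By Bayes' rule with conditional independence, the unnormalized weight for each hypothesis is prior × ∏ likelihoods:
  credential stuffing: 0.46 × 0.52 × 0.40 × 0.26 = 0.024877
  ransomware staging: 0.22 × 0.63 × 0.72 × 0.87 = 0.086819
  benign misconfiguration: 0.32 × 0.34 × 0.14 × 0.75 = 0.011424
Normalizing constant Z = 0.024877 + 0.086819 + 0.011424 = 0.12312.
P(credential stuffing | evidence) = 0.024877 / 0.12312 ≈ 0.202.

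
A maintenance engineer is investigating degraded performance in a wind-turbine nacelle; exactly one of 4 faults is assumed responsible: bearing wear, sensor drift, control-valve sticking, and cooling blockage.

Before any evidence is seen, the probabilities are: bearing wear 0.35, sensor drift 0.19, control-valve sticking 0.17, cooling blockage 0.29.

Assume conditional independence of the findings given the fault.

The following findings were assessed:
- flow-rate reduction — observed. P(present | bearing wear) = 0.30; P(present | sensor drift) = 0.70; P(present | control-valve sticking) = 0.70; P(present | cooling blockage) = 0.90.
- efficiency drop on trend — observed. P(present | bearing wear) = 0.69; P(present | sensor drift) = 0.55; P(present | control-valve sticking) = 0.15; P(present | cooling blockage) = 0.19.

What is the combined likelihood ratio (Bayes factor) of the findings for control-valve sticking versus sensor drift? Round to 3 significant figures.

The Bayes factor is the ratio of the joint likelihoods of the evidence pattern under the two hypotheses.
  control-valve sticking: 0.70 × 0.15 = 0.105
  sensor drift: 0.70 × 0.55 = 0.385
Bayes factor = 0.105 / 0.385 ≈ 0.273

0.273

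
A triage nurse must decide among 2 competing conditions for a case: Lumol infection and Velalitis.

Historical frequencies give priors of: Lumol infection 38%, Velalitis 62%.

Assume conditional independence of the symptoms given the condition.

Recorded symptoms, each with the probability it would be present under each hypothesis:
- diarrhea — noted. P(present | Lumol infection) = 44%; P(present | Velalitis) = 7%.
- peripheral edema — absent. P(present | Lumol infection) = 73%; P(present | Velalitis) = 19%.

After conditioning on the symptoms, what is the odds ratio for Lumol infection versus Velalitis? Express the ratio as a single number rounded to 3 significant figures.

Posterior odds equal prior odds times the likelihood ratio; only the two competing hypotheses matter (using 1 − P(present | H) for each absent symptom).
  Lumol infection: 0.38 × 0.44 × (1 − 0.73) = 0.045144
  Velalitis: 0.62 × 0.07 × (1 − 0.19) = 0.035154
Posterior odds = 0.045144 / 0.035154 ≈ 1.28.

1.28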